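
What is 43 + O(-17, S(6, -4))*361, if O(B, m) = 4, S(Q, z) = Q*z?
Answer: 1487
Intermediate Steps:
43 + O(-17, S(6, -4))*361 = 43 + 4*361 = 43 + 1444 = 1487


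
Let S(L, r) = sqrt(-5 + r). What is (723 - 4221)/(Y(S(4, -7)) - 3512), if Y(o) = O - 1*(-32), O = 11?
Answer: 3498/3469 ≈ 1.0084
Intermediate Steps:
Y(o) = 43 (Y(o) = 11 - 1*(-32) = 11 + 32 = 43)
(723 - 4221)/(Y(S(4, -7)) - 3512) = (723 - 4221)/(43 - 3512) = -3498/(-3469) = -3498*(-1/3469) = 3498/3469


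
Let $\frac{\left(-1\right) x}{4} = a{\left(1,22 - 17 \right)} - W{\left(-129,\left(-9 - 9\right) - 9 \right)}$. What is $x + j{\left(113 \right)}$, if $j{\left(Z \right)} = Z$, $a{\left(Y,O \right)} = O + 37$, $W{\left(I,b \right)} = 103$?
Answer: $357$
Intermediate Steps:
$a{\left(Y,O \right)} = 37 + O$
$x = 244$ ($x = - 4 \left(\left(37 + \left(22 - 17\right)\right) - 103\right) = - 4 \left(\left(37 + 5\right) - 103\right) = - 4 \left(42 - 103\right) = \left(-4\right) \left(-61\right) = 244$)
$x + j{\left(113 \right)} = 244 + 113 = 357$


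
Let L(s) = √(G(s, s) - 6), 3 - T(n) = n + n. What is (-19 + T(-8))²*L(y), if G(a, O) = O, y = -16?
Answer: 0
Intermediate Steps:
T(n) = 3 - 2*n (T(n) = 3 - (n + n) = 3 - 2*n)
L(s) = √(-6 + s) (L(s) = √(s - 6) = √(-6 + s))
(-19 + T(-8))²*L(y) = (-19 + (3 - 2*(-8)))²*√(-6 - 16) = (-19 + (3 + 16))²*√(-22) = (-19 + 19)²*(I*√22) = 0²*(I*√22) = 0*(I*√22) = 0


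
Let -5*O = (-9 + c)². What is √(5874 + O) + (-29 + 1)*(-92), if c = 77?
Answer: 2576 + √123730/5 ≈ 2646.4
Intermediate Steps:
O = -4624/5 (O = -(-9 + 77)²/5 = -⅕*68² = -⅕*4624 = -4624/5 ≈ -924.80)
√(5874 + O) + (-29 + 1)*(-92) = √(5874 - 4624/5) + (-29 + 1)*(-92) = √(24746/5) - 28*(-92) = √123730/5 + 2576 = 2576 + √123730/5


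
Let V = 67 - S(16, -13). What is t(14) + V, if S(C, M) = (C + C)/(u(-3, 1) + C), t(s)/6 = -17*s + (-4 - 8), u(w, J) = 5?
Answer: -30125/21 ≈ -1434.5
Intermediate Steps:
t(s) = -72 - 102*s (t(s) = 6*(-17*s + (-4 - 8)) = 6*(-17*s - 12) = 6*(-12 - 17*s) = -72 - 102*s)
S(C, M) = 2*C/(5 + C) (S(C, M) = (C + C)/(5 + C) = (2*C)/(5 + C) = 2*C/(5 + C))
V = 1375/21 (V = 67 - 2*16/(5 + 16) = 67 - 2*16/21 = 67 - 1*32/21 = 67 - 32/21 = 1375/21 ≈ 65.476)
t(14) + V = (-72 - 102*14) + 1375/21 = (-72 - 1428) + 1375/21 = -1500 + 1375/21 = -30125/21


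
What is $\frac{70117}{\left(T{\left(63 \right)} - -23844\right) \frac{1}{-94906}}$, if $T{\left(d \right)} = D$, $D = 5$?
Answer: $- \frac{950646286}{3407} \approx -2.7903 \cdot 10^{5}$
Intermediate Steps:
$T{\left(d \right)} = 5$
$\frac{70117}{\left(T{\left(63 \right)} - -23844\right) \frac{1}{-94906}} = \frac{70117}{\left(5 - -23844\right) \frac{1}{-94906}} = \frac{70117}{\left(5 + 23844\right) \left(- \frac{1}{94906}\right)} = \frac{70117}{23849 \left(- \frac{1}{94906}\right)} = \frac{70117}{- \frac{3407}{13558}} = 70117 \left(- \frac{13558}{3407}\right) = - \frac{950646286}{3407}$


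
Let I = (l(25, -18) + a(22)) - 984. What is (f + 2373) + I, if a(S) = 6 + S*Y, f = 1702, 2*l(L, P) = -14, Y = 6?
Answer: 3222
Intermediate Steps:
l(L, P) = -7 (l(L, P) = (½)*(-14) = -7)
a(S) = 6 + 6*S (a(S) = 6 + S*6 = 6 + 6*S)
I = -853 (I = (-7 + (6 + 6*22)) - 984 = (-7 + (6 + 132)) - 984 = (-7 + 138) - 984 = 131 - 984 = -853)
(f + 2373) + I = (1702 + 2373) - 853 = 4075 - 853 = 3222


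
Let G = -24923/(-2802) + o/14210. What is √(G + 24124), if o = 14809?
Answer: √48801877163989890/1422015 ≈ 155.35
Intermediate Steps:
G = 98912662/9954105 (G = -24923/(-2802) + 14809/14210 = -24923*(-1/2802) + 14809*(1/14210) = 24923/2802 + 14809/14210 = 98912662/9954105 ≈ 9.9369)
√(G + 24124) = √(98912662/9954105 + 24124) = √(240231741682/9954105) = √48801877163989890/1422015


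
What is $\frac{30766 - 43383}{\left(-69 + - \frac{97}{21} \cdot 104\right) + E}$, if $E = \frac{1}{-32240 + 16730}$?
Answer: $\frac{456609230}{19882099} \approx 22.966$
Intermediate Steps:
$E = - \frac{1}{15510}$ ($E = \frac{1}{-15510} = - \frac{1}{15510} \approx -6.4475 \cdot 10^{-5}$)
$\frac{30766 - 43383}{\left(-69 + - \frac{97}{21} \cdot 104\right) + E} = \frac{30766 - 43383}{\left(-69 + - \frac{97}{21} \cdot 104\right) - \frac{1}{15510}} = - \frac{12617}{\left(-69 + \left(-97\right) \frac{1}{21} \cdot 104\right) - \frac{1}{15510}} = - \frac{12617}{\left(-69 - \frac{10088}{21}\right) - \frac{1}{15510}} = - \frac{12617}{- \frac{11537}{21} - \frac{1}{15510}} = - \frac{12617}{- \frac{19882099}{36190}} = \left(-12617\right) \left(- \frac{36190}{19882099}\right) = \frac{456609230}{19882099}$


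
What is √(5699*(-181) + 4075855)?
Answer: 4*√190271 ≈ 1744.8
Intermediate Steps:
√(5699*(-181) + 4075855) = √(-1031519 + 4075855) = √3044336 = 4*√190271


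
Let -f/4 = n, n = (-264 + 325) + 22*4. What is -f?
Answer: 596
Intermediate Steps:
n = 149 (n = 61 + 88 = 149)
f = -596 (f = -4*149 = -596)
-f = -1*(-596) = 596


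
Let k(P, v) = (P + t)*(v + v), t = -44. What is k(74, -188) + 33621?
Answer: 22341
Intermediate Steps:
k(P, v) = 2*v*(-44 + P) (k(P, v) = (P - 44)*(v + v) = (-44 + P)*(2*v) = 2*v*(-44 + P))
k(74, -188) + 33621 = 2*(-188)*(-44 + 74) + 33621 = 2*(-188)*30 + 33621 = -11280 + 33621 = 22341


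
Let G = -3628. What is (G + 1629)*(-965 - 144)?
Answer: 2216891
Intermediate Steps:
(G + 1629)*(-965 - 144) = (-3628 + 1629)*(-965 - 144) = -1999*(-1109) = 2216891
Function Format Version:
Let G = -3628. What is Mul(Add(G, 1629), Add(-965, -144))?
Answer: 2216891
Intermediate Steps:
Mul(Add(G, 1629), Add(-965, -144)) = Mul(Add(-3628, 1629), Add(-965, -144)) = Mul(-1999, -1109) = 2216891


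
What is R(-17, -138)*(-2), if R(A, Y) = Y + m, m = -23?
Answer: 322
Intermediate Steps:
R(A, Y) = -23 + Y (R(A, Y) = Y - 23 = -23 + Y)
R(-17, -138)*(-2) = (-23 - 138)*(-2) = -161*(-2) = 322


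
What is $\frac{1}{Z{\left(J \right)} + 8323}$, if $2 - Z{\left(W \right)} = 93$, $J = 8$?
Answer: $\frac{1}{8232} \approx 0.00012148$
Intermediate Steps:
$Z{\left(W \right)} = -91$ ($Z{\left(W \right)} = 2 - 93 = -91$)
$\frac{1}{Z{\left(J \right)} + 8323} = \frac{1}{-91 + 8323} = \frac{1}{8232}$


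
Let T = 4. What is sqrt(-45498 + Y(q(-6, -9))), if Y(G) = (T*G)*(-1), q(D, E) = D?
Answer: I*sqrt(45474) ≈ 213.25*I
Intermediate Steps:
Y(G) = -4*G (Y(G) = (4*G)*(-1) = -4*G)
sqrt(-45498 + Y(q(-6, -9))) = sqrt(-45498 - 4*(-6)) = sqrt(-45498 + 24) = sqrt(-45474) = I*sqrt(45474)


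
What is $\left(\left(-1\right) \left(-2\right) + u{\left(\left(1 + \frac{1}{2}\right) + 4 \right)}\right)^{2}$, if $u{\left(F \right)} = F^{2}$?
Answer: $\frac{16641}{16} \approx 1040.1$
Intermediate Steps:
$\left(\left(-1\right) \left(-2\right) + u{\left(\left(1 + \frac{1}{2}\right) + 4 \right)}\right)^{2} = \left(\left(-1\right) \left(-2\right) + \left(\left(1 + \frac{1}{2}\right) + 4\right)^{2}\right)^{2} = \left(2 + \left(\left(1 + \frac{1}{2}\right) + 4\right)^{2}\right)^{2} = \left(2 + \left(\frac{3}{2} + 4\right)^{2}\right)^{2} = \left(2 + \left(\frac{11}{2}\right)^{2}\right)^{2} = \left(2 + \frac{121}{4}\right)^{2} = \left(\frac{129}{4}\right)^{2} = \frac{16641}{16}$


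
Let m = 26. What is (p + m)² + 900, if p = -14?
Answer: 1044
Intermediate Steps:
(p + m)² + 900 = (-14 + 26)² + 900 = 12² + 900 = 144 + 900 = 1044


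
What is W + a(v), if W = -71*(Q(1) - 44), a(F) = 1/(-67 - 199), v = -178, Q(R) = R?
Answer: 812097/266 ≈ 3053.0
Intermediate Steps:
a(F) = -1/266 (a(F) = 1/(-266) = -1/266)
W = 3053 (W = -71*(1 - 44) = -71*(-43) = 3053)
W + a(v) = 3053 - 1/266 = 812097/266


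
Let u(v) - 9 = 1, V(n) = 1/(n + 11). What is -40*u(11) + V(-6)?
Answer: -1999/5 ≈ -399.80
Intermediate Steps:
V(n) = 1/(11 + n)
u(v) = 10 (u(v) = 9 + 1 = 10)
-40*u(11) + V(-6) = -40*10 + 1/(11 - 6) = -400 + 1/5 = -400 + ⅕ = -1999/5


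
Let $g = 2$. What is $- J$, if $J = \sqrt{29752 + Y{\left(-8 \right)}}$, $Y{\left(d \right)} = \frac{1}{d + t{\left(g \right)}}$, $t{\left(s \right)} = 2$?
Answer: $- \frac{\sqrt{1071066}}{6} \approx -172.49$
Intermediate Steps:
$Y{\left(d \right)} = \frac{1}{2 + d}$ ($Y{\left(d \right)} = \frac{1}{d + 2} = \frac{1}{2 + d}$)
$J = \frac{\sqrt{1071066}}{6}$ ($J = \sqrt{29752 + \frac{1}{2 - 8}} = \sqrt{29752 + \frac{1}{-6}} = \sqrt{29752 - \frac{1}{6}} = \sqrt{\frac{178511}{6}} = \frac{\sqrt{1071066}}{6} \approx 172.49$)
$- J = - \frac{\sqrt{1071066}}{6}$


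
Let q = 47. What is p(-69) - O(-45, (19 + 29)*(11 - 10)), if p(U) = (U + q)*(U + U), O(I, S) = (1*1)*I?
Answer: 3081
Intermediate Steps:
O(I, S) = I (O(I, S) = 1*I = I)
p(U) = 2*U*(47 + U) (p(U) = (U + 47)*(U + U) = (47 + U)*(2*U) = 2*U*(47 + U))
p(-69) - O(-45, (19 + 29)*(11 - 10)) = 2*(-69)*(47 - 69) - 1*(-45) = 2*(-69)*(-22) + 45 = 3036 + 45 = 3081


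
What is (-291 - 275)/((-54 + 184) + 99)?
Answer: -566/229 ≈ -2.4716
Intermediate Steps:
(-291 - 275)/((-54 + 184) + 99) = -566/(130 + 99) = -566/229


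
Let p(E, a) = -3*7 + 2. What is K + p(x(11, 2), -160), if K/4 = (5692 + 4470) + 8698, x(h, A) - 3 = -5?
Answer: 75421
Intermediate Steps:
x(h, A) = -2 (x(h, A) = 3 - 5 = -2)
p(E, a) = -19 (p(E, a) = -21 + 2 = -19)
K = 75440 (K = 4*((5692 + 4470) + 8698) = 4*(10162 + 8698) = 4*18860 = 75440)
K + p(x(11, 2), -160) = 75440 - 19 = 75421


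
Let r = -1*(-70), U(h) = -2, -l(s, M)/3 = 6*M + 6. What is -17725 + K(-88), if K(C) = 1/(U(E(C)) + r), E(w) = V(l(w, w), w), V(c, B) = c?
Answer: -1205299/68 ≈ -17725.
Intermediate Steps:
l(s, M) = -18 - 18*M (l(s, M) = -3*(6*M + 6) = -3*(6 + 6*M) = -18 - 18*M)
E(w) = -18 - 18*w
r = 70
K(C) = 1/68 (K(C) = 1/(-2 + 70) = 1/68)
-17725 + K(-88) = -17725 + 1/68 = -1205299/68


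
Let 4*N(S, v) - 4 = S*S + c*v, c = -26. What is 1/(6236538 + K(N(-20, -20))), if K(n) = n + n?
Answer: 1/6237000 ≈ 1.6033e-7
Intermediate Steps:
N(S, v) = 1 - 13*v/2 + S²/4 (N(S, v) = 1 + (S*S - 26*v)/4 = 1 + (S² - 26*v)/4 = 1 + (-13*v/2 + S²/4) = 1 - 13*v/2 + S²/4)
K(n) = 2*n
1/(6236538 + K(N(-20, -20))) = 1/(6236538 + 2*(1 - 13/2*(-20) + (¼)*(-20)²)) = 1/(6236538 + 2*(1 + 130 + (¼)*400)) = 1/(6236538 + 2*(1 + 130 + 100)) = 1/(6236538 + 2*231) = 1/(6236538 + 462) = 1/6237000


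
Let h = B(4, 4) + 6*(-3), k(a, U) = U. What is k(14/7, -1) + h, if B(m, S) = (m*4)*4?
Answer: 45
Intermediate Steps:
B(m, S) = 16*m (B(m, S) = (4*m)*4 = 16*m)
h = 46 (h = 16*4 + 6*(-3) = 64 - 18 = 46)
k(14/7, -1) + h = -1 + 46 = 45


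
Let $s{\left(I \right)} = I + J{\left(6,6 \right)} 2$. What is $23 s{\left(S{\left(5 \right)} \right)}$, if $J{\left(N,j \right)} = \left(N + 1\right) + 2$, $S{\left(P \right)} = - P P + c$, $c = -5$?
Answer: $-276$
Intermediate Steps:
$S{\left(P \right)} = -5 - P^{2}$ ($S{\left(P \right)} = - P P - 5 = - P^{2} - 5 = -5 - P^{2}$)
$J{\left(N,j \right)} = 3 + N$ ($J{\left(N,j \right)} = \left(1 + N\right) + 2 = 3 + N$)
$s{\left(I \right)} = 18 + I$ ($s{\left(I \right)} = I + \left(3 + 6\right) 2 = I + 9 \cdot 2 = I + 18 = 18 + I$)
$23 s{\left(S{\left(5 \right)} \right)} = 23 \left(18 - 30\right) = 23 \left(-12\right) = -276$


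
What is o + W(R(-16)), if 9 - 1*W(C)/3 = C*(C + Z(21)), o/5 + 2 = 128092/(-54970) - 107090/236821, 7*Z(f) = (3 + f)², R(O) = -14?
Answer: 3737596725329/1301805037 ≈ 2871.1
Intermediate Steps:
Z(f) = (3 + f)²/7
o = -31128856786/1301805037 (o = -10 + 5*(128092/(-54970) - 107090/236821) = -10 + 5*(128092*(-1/54970) - 107090*1/236821) = -10 + 5*(-64046/27485 - 107090/236821) = -10 + 5*(-18110806416/6509025185) = -10 - 18110806416/1301805037 = -31128856786/1301805037 ≈ -23.912)
W(C) = 27 - 3*C*(576/7 + C) (W(C) = 27 - 3*C*(C + (3 + 21)²/7) = 27 - 3*C*(C + (⅐)*24²) = 27 - 3*C*(C + (⅐)*576) = 27 - 3*C*(C + 576/7) = 27 - 3*C*(576/7 + C))
o + W(R(-16)) = -31128856786/1301805037 + (27 - 3*(-14)² - 1728/7*(-14)) = -31128856786/1301805037 + (27 - 3*196 + 3456) = -31128856786/1301805037 + (27 - 588 + 3456) = -31128856786/1301805037 + 2895 = 3737596725329/1301805037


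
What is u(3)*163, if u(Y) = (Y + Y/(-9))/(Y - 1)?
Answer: 652/3 ≈ 217.33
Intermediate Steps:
u(Y) = 8*Y/(9*(-1 + Y)) (u(Y) = (Y + Y*(-⅑))/(-1 + Y) = (Y - Y/9)/(-1 + Y) = (8*Y/9)/(-1 + Y) = 8*Y/(9*(-1 + Y)))
u(3)*163 = ((8/9)*3/(-1 + 3))*163 = ((8/9)*3/2)*163 = ((8/9)*3*(½))*163 = (4/3)*163 = 652/3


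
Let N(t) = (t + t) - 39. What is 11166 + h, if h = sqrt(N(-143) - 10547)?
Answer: 11166 + 6*I*sqrt(302) ≈ 11166.0 + 104.27*I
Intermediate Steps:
N(t) = -39 + 2*t (N(t) = 2*t - 39 = -39 + 2*t)
h = 6*I*sqrt(302) (h = sqrt((-39 + 2*(-143)) - 10547) = sqrt((-39 - 286) - 10547) = sqrt(-325 - 10547) = sqrt(-10872) = 6*I*sqrt(302) ≈ 104.27*I)
11166 + h = 11166 + 6*I*sqrt(302)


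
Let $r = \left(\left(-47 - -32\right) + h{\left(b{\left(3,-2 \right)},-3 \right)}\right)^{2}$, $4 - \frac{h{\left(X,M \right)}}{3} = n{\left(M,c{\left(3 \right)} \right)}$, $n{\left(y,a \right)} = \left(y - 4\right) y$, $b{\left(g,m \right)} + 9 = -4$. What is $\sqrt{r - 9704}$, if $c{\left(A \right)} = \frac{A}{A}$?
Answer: $2 i \sqrt{1337} \approx 73.13 i$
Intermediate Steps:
$b{\left(g,m \right)} = -13$ ($b{\left(g,m \right)} = -9 - 4 = -13$)
$c{\left(A \right)} = 1$
$n{\left(y,a \right)} = y \left(-4 + y\right)$ ($n{\left(y,a \right)} = \left(-4 + y\right) y = y \left(-4 + y\right)$)
$h{\left(X,M \right)} = 12 - 3 M \left(-4 + M\right)$
$r = 4356$ ($r = \left(\left(-47 - -32\right) + \left(12 - - 9 \left(-4 - 3\right)\right)\right)^{2} = \left(\left(-47 + 32\right) + \left(12 - \left(-9\right) \left(-7\right)\right)\right)^{2} = \left(-15 + \left(12 - 63\right)\right)^{2} = \left(-15 - 51\right)^{2} = \left(-66\right)^{2} = 4356$)
$\sqrt{r - 9704} = \sqrt{4356 - 9704} = \sqrt{-5348} = 2 i \sqrt{1337}$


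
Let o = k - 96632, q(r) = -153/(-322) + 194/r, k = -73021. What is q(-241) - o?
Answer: 13165386511/77602 ≈ 1.6965e+5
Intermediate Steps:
q(r) = 153/322 + 194/r (q(r) = -153*(-1/322) + 194/r = 153/322 + 194/r)
o = -169653 (o = -73021 - 96632 = -169653)
q(-241) - o = (153/322 + 194/(-241)) - 1*(-169653) = (153/322 + 194*(-1/241)) + 169653 = (153/322 - 194/241) + 169653 = -25595/77602 + 169653 = 13165386511/77602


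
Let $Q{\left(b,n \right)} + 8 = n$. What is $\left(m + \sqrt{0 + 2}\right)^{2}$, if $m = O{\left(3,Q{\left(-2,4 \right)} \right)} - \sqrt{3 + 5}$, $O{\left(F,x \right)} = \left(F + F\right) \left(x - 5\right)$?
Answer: $2918 + 108 \sqrt{2} \approx 3070.7$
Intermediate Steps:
$Q{\left(b,n \right)} = -8 + n$
$O{\left(F,x \right)} = 2 F \left(-5 + x\right)$
$m = -54 - 2 \sqrt{2}$ ($m = 2 \cdot 3 \left(-5 + \left(-8 + 4\right)\right) - \sqrt{3 + 5} = 2 \cdot 3 \left(-5 - 4\right) - \sqrt{8} = 2 \cdot 3 \left(-9\right) - 2 \sqrt{2} = -54 - 2 \sqrt{2} \approx -56.828$)
$\left(m + \sqrt{0 + 2}\right)^{2} = \left(\left(-54 - 2 \sqrt{2}\right) + \sqrt{0 + 2}\right)^{2} = \left(\left(-54 - 2 \sqrt{2}\right) + \sqrt{2}\right)^{2} = \left(-54 - \sqrt{2}\right)^{2}$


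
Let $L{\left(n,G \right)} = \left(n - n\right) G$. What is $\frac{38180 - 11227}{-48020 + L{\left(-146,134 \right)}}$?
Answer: $- \frac{26953}{48020} \approx -0.56129$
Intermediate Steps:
$L{\left(n,G \right)} = 0$ ($L{\left(n,G \right)} = 0 G = 0$)
$\frac{38180 - 11227}{-48020 + L{\left(-146,134 \right)}} = \frac{38180 - 11227}{-48020 + 0} = \frac{26953}{-48020} = 26953 \left(- \frac{1}{48020}\right) = - \frac{26953}{48020}$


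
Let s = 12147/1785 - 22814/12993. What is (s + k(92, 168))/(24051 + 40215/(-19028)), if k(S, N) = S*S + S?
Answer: 290775863956/816819950205 ≈ 0.35599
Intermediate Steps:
k(S, N) = S + S**2 (k(S, N) = S**2 + S = S + S**2)
s = 639907/126735 (s = 12147*(1/1785) - 22814*1/12993 = 4049/595 - 374/213 = 639907/126735 ≈ 5.0492)
(s + k(92, 168))/(24051 + 40215/(-19028)) = (639907/126735 + 92*(1 + 92))/(24051 + 40215/(-19028)) = (639907/126735 + 92*93)/(24051 + 40215*(-1/19028)) = (639907/126735 + 8556)/(24051 - 40215/19028) = 1084984567/(126735*(457602213/19028)) = (1084984567/126735)*(19028/457602213) = 290775863956/816819950205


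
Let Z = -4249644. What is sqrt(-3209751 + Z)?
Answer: I*sqrt(7459395) ≈ 2731.2*I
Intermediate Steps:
sqrt(-3209751 + Z) = sqrt(-3209751 - 4249644) = sqrt(-7459395) = I*sqrt(7459395)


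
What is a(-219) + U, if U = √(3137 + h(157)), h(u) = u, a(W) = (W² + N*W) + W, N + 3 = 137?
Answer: 18396 + 3*√366 ≈ 18453.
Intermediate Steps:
N = 134 (N = -3 + 137 = 134)
a(W) = W² + 135*W (a(W) = (W² + 134*W) + W = W² + 135*W)
U = 3*√366 (U = √(3137 + 157) = √3294 = 3*√366 ≈ 57.393)
a(-219) + U = -219*(135 - 219) + 3*√366 = -219*(-84) + 3*√366 = 18396 + 3*√366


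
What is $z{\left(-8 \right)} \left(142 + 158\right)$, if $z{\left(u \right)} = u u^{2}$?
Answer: $-153600$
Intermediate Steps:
$z{\left(u \right)} = u^{3}$
$z{\left(-8 \right)} \left(142 + 158\right) = \left(-8\right)^{3} \left(142 + 158\right) = \left(-512\right) 300 = -153600$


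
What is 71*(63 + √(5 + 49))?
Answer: 4473 + 213*√6 ≈ 4994.7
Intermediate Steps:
71*(63 + √(5 + 49)) = 71*(63 + √54) = 71*(63 + 3*√6) = 4473 + 213*√6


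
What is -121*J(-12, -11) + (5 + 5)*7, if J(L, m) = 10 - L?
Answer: -2592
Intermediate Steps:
-121*J(-12, -11) + (5 + 5)*7 = -121*(10 - 1*(-12)) + (5 + 5)*7 = -121*(10 + 12) + 10*7 = -121*22 + 70 = -2662 + 70 = -2592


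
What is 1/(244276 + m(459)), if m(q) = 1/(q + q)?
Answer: 918/224245369 ≈ 4.0937e-6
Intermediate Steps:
m(q) = 1/(2*q)
1/(244276 + m(459)) = 1/(244276 + (1/2)/459) = 1/(244276 + (1/2)*(1/459)) = 1/(244276 + 1/918) = 1/(224245369/918) = 918/224245369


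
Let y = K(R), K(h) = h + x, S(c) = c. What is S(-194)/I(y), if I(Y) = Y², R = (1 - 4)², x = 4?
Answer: -194/169 ≈ -1.1479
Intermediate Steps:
R = 9 (R = (-3)² = 9)
K(h) = 4 + h (K(h) = h + 4 = 4 + h)
y = 13 (y = 4 + 9 = 13)
S(-194)/I(y) = -194/(13²) = -194/169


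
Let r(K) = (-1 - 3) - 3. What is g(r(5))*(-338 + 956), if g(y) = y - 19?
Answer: -16068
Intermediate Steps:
r(K) = -7 (r(K) = -4 - 3 = -7)
g(y) = -19 + y
g(r(5))*(-338 + 956) = (-19 - 7)*(-338 + 956) = -26*618 = -16068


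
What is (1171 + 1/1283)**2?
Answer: 2257187731236/1646089 ≈ 1.3712e+6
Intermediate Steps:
(1171 + 1/1283)**2 = (1502394/1283)**2 = 2257187731236/1646089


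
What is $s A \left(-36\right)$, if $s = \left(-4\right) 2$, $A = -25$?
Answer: $-7200$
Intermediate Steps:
$s = -8$
$s A \left(-36\right) = \left(-8\right) \left(-25\right) \left(-36\right) = 200 \left(-36\right) = -7200$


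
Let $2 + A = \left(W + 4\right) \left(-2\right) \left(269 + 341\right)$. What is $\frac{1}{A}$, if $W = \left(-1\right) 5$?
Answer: $\frac{1}{1218} \approx 0.00082102$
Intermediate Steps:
$W = -5$
$A = 1218$ ($A = -2 + \left(-5 + 4\right) \left(-2\right) \left(269 + 341\right) = -2 + \left(-1\right) \left(-2\right) 610 = -2 + 2 \cdot 610 = -2 + 1220 = 1218$)
$\frac{1}{A} = \frac{1}{1218}$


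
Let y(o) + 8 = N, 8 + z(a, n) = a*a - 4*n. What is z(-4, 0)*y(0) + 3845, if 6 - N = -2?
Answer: 3845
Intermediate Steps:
z(a, n) = -8 + a**2 - 4*n (z(a, n) = -8 + (a*a - 4*n) = -8 + (a**2 - 4*n) = -8 + a**2 - 4*n)
N = 8 (N = 6 - 1*(-2) = 6 + 2 = 8)
y(o) = 0 (y(o) = -8 + 8 = 0)
z(-4, 0)*y(0) + 3845 = (-8 + (-4)**2 - 4*0)*0 + 3845 = (-8 + 16 + 0)*0 + 3845 = 8*0 + 3845 = 0 + 3845 = 3845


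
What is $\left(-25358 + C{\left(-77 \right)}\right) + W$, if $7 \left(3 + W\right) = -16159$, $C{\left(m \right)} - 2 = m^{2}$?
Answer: $- \frac{152169}{7} \approx -21738.0$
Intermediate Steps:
$C{\left(m \right)} = 2 + m^{2}$
$W = - \frac{16180}{7}$ ($W = -3 + \frac{1}{7} \left(-16159\right) = -3 - \frac{16159}{7} = - \frac{16180}{7} \approx -2311.4$)
$\left(-25358 + C{\left(-77 \right)}\right) + W = \left(-25358 + \left(2 + \left(-77\right)^{2}\right)\right) - \frac{16180}{7} = \left(-25358 + \left(2 + 5929\right)\right) - \frac{16180}{7} = \left(-25358 + 5931\right) - \frac{16180}{7} = -19427 - \frac{16180}{7} = - \frac{152169}{7}$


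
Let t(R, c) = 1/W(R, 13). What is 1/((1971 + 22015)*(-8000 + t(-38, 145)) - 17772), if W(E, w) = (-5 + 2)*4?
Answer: -6/1151446625 ≈ -5.2108e-9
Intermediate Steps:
W(E, w) = -12 (W(E, w) = -3*4 = -12)
t(R, c) = -1/12 (t(R, c) = 1/(-12) = -1/12)
1/((1971 + 22015)*(-8000 + t(-38, 145)) - 17772) = 1/((1971 + 22015)*(-8000 - 1/12) - 17772) = 1/(23986*(-96001/12) - 17772) = 1/(-1151339993/6 - 17772) = 1/(-1151446625/6) = -6/1151446625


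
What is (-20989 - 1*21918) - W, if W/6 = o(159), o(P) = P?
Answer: -43861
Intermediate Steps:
W = 954 (W = 6*159 = 954)
(-20989 - 1*21918) - W = (-20989 - 1*21918) - 1*954 = (-20989 - 21918) - 954 = -42907 - 954 = -43861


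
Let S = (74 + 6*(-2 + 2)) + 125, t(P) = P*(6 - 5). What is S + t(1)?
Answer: 200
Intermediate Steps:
t(P) = P (t(P) = P*1 = P)
S = 199 (S = (74 + 6*0) + 125 = (74 + 0) + 125 = 74 + 125 = 199)
S + t(1) = 199 + 1 = 200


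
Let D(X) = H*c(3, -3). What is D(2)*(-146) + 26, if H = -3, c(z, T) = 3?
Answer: 1340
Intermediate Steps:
D(X) = -9 (D(X) = -3*3 = -9)
D(2)*(-146) + 26 = -9*(-146) + 26 = 1314 + 26 = 1340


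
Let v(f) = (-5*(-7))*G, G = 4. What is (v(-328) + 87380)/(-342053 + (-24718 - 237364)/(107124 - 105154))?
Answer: -43103600/168526623 ≈ -0.25577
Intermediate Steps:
v(f) = 140 (v(f) = -5*(-7)*4 = 35*4 = 140)
(v(-328) + 87380)/(-342053 + (-24718 - 237364)/(107124 - 105154)) = (140 + 87380)/(-342053 + (-24718 - 237364)/(107124 - 105154)) = 87520/(-342053 - 262082/1970) = 87520/(-342053 - 262082*1/1970) = 87520/(-342053 - 131041/985) = 87520/(-337053246/985) = 87520*(-985/337053246) = -43103600/168526623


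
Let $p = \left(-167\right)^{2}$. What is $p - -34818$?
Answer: $62707$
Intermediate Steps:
$p = 27889$
$p - -34818 = 27889 - -34818 = 27889 + 34818 = 62707$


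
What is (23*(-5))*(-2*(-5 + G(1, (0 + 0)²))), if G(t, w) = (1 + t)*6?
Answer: 1610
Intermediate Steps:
G(t, w) = 6 + 6*t
(23*(-5))*(-2*(-5 + G(1, (0 + 0)²))) = (23*(-5))*(-2*(-5 + (6 + 6*1))) = -(-230)*(-5 + (6 + 6)) = -(-230)*(-5 + 12) = -(-230)*7 = -115*(-14) = 1610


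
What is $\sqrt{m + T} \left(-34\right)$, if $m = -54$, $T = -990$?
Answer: $- 204 i \sqrt{29} \approx - 1098.6 i$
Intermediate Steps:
$\sqrt{m + T} \left(-34\right) = \sqrt{-54 - 990} \left(-34\right) = \sqrt{-1044} \left(-34\right) = 6 i \sqrt{29} \left(-34\right) = - 204 i \sqrt{29}$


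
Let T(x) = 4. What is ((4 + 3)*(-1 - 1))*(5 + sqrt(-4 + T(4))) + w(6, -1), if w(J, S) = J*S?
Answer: -76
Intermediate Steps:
((4 + 3)*(-1 - 1))*(5 + sqrt(-4 + T(4))) + w(6, -1) = ((4 + 3)*(-1 - 1))*(5 + sqrt(-4 + 4)) + 6*(-1) = (7*(-2))*(5 + sqrt(0)) - 6 = -14*(5 + 0) - 6 = -14*5 - 6 = -70 - 6 = -76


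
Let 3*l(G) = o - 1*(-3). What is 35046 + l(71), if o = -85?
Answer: 105056/3 ≈ 35019.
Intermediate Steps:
l(G) = -82/3 (l(G) = (-85 - 1*(-3))/3 = (-85 + 3)/3 = (⅓)*(-82) = -82/3)
35046 + l(71) = 35046 - 82/3 = 105056/3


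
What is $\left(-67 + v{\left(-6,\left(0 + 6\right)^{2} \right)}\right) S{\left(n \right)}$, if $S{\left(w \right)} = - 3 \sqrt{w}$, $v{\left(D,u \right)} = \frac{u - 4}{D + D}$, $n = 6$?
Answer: $209 \sqrt{6} \approx 511.94$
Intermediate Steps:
$v{\left(D,u \right)} = \frac{-4 + u}{2 D}$
$\left(-67 + v{\left(-6,\left(0 + 6\right)^{2} \right)}\right) S{\left(n \right)} = \left(-67 + \frac{-4 + \left(0 + 6\right)^{2}}{2 \left(-6\right)}\right) \left(- 3 \sqrt{6}\right) = \left(-67 + \frac{1}{2} \left(- \frac{1}{6}\right) \left(-4 + 6^{2}\right)\right) \left(- 3 \sqrt{6}\right) = \left(-67 + \frac{1}{2} \left(- \frac{1}{6}\right) \left(-4 + 36\right)\right) \left(- 3 \sqrt{6}\right) = \left(-67 + \frac{1}{2} \left(- \frac{1}{6}\right) 32\right) \left(- 3 \sqrt{6}\right) = \left(-67 - \frac{8}{3}\right) \left(- 3 \sqrt{6}\right) = - \frac{209 \left(- 3 \sqrt{6}\right)}{3} = 209 \sqrt{6}$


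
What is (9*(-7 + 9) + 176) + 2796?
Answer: 2990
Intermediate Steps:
(9*(-7 + 9) + 176) + 2796 = (9*2 + 176) + 2796 = (18 + 176) + 2796 = 194 + 2796 = 2990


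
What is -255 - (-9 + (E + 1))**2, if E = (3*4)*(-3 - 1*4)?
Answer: -8719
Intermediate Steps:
E = -84 (E = 12*(-3 - 4) = 12*(-7) = -84)
-255 - (-9 + (E + 1))**2 = -255 - (-9 + (-84 + 1))**2 = -255 - (-9 - 83)**2 = -255 - 1*(-92)**2 = -255 - 1*8464 = -255 - 8464 = -8719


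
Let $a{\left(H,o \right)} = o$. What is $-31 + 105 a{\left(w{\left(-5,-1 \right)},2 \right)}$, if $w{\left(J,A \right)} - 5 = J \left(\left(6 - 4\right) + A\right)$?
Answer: $179$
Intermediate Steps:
$w{\left(J,A \right)} = 5 + J \left(2 + A\right)$ ($w{\left(J,A \right)} = 5 + J \left(\left(6 - 4\right) + A\right) = 5 + J \left(2 + A\right)$)
$-31 + 105 a{\left(w{\left(-5,-1 \right)},2 \right)} = -31 + 105 \cdot 2 = -31 + 210 = 179$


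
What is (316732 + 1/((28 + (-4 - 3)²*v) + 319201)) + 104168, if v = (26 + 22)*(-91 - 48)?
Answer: 3240509099/7699 ≈ 4.2090e+5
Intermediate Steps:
v = -6672 (v = 48*(-139) = -6672)
(316732 + 1/((28 + (-4 - 3)²*v) + 319201)) + 104168 = (316732 + 1/((28 + (-4 - 3)²*(-6672)) + 319201)) + 104168 = (316732 + 1/((28 + (-7)²*(-6672)) + 319201)) + 104168 = (316732 + 1/((28 + 49*(-6672)) + 319201)) + 104168 = (316732 + 1/((28 - 326928) + 319201)) + 104168 = (316732 + 1/(-326900 + 319201)) + 104168 = (316732 + 1/(-7699)) + 104168 = (316732 - 1/7699) + 104168 = 2438519667/7699 + 104168 = 3240509099/7699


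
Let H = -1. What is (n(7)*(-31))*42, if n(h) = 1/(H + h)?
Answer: -217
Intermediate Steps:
n(h) = 1/(-1 + h)
(n(7)*(-31))*42 = (-31/(-1 + 7))*42 = (-31/6)*42 = ((⅙)*(-31))*42 = -31/6*42 = -217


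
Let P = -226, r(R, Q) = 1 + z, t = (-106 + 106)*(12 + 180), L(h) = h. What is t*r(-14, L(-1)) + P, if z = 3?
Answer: -226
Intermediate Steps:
t = 0 (t = 0*192 = 0)
r(R, Q) = 4 (r(R, Q) = 1 + 3 = 4)
t*r(-14, L(-1)) + P = 0*4 - 226 = 0 - 226 = -226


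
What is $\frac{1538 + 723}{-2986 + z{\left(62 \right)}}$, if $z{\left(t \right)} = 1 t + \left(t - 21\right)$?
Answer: $- \frac{2261}{2883} \approx -0.78425$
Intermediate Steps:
$z{\left(t \right)} = -21 + 2 t$ ($z{\left(t \right)} = t + \left(-21 + t\right) = -21 + 2 t$)
$\frac{1538 + 723}{-2986 + z{\left(62 \right)}} = \frac{1538 + 723}{-2986 + \left(-21 + 2 \cdot 62\right)} = \frac{2261}{-2986 + \left(-21 + 124\right)} = \frac{2261}{-2986 + 103} = \frac{2261}{-2883} = 2261 \left(- \frac{1}{2883}\right) = - \frac{2261}{2883}$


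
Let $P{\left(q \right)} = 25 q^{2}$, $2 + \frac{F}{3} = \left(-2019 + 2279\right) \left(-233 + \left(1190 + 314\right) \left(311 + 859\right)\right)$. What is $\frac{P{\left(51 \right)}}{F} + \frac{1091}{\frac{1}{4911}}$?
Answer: $\frac{817001709300031}{152485406} \approx 5.3579 \cdot 10^{6}$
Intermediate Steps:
$F = 1372368654$ ($F = -6 + 3 \left(-2019 + 2279\right) \left(-233 + \left(1190 + 314\right) \left(311 + 859\right)\right) = -6 + 3 \cdot 260 \left(-233 + 1504 \cdot 1170\right) = -6 + 3 \cdot 260 \left(-233 + 1759680\right) = -6 + 3 \cdot 260 \cdot 1759447 = -6 + 3 \cdot 457456220 = -6 + 1372368660 = 1372368654$)
$\frac{P{\left(51 \right)}}{F} + \frac{1091}{\frac{1}{4911}} = \frac{25 \cdot 51^{2}}{1372368654} + \frac{1091}{\frac{1}{4911}} = 25 \cdot 2601 \cdot \frac{1}{1372368654} + 1091 \frac{1}{\frac{1}{4911}} = 65025 \cdot \frac{1}{1372368654} + 1091 \cdot 4911 = \frac{7225}{152485406} + 5357901 = \frac{817001709300031}{152485406}$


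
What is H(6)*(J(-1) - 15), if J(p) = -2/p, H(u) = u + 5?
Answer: -143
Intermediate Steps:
H(u) = 5 + u
H(6)*(J(-1) - 15) = (5 + 6)*(-2/(-1) - 15) = 11*(-2*(-1) - 15) = 11*(2 - 15) = 11*(-13) = -143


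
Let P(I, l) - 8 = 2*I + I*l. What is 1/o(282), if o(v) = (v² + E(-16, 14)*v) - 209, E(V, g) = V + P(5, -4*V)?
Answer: 1/170119 ≈ 5.8782e-6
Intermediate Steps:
P(I, l) = 8 + 2*I + I*l (P(I, l) = 8 + (2*I + I*l) = 8 + 2*I + I*l)
E(V, g) = 18 - 19*V (E(V, g) = V + (8 + 2*5 + 5*(-4*V)) = V + (8 + 10 - 20*V) = V + (18 - 20*V) = 18 - 19*V)
o(v) = -209 + v² + 322*v (o(v) = (v² + (18 - 19*(-16))*v) - 209 = (v² + (18 + 304)*v) - 209 = (v² + 322*v) - 209 = -209 + v² + 322*v)
1/o(282) = 1/(-209 + 282² + 322*282) = 1/(-209 + 79524 + 90804) = 1/170119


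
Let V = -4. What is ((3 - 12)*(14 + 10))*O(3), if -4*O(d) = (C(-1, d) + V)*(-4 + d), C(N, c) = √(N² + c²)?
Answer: 216 - 54*√10 ≈ 45.237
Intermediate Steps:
O(d) = -(-4 + d)*(-4 + √(1 + d²))/4 (O(d) = -(√((-1)² + d²) - 4)*(-4 + d)/4 = -(√(1 + d²) - 4)*(-4 + d)/4 = -(-4 + √(1 + d²))*(-4 + d)/4 = -(-4 + d)*(-4 + √(1 + d²))/4)
((3 - 12)*(14 + 10))*O(3) = ((3 - 12)*(14 + 10))*(-4 + 3 + √(1 + 3²) - ¼*3*√(1 + 3²)) = (-9*24)*(-4 + 3 + √(1 + 9) - ¼*3*√(1 + 9)) = -216*(-4 + 3 + √10 - ¼*3*√10) = -216*(-4 + 3 + √10 - 3*√10/4) = -216*(-1 + √10/4) = 216 - 54*√10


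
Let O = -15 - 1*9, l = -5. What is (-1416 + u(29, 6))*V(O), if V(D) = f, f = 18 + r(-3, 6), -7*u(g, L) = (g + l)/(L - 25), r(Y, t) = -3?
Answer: -2824560/133 ≈ -21237.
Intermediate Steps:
u(g, L) = -(-5 + g)/(7*(-25 + L)) (u(g, L) = -(g - 5)/(7*(L - 25)) = -(-5 + g)/(7*(-25 + L)))
f = 15 (f = 18 - 3 = 15)
O = -24 (O = -15 - 9 = -24)
V(D) = 15
(-1416 + u(29, 6))*V(O) = (-1416 + (5 - 1*29)/(7*(-25 + 6)))*15 = (-1416 + (⅐)*(5 - 29)/(-19))*15 = (-1416 + (⅐)*(-1/19)*(-24))*15 = (-1416 + 24/133)*15 = -188304/133*15 = -2824560/133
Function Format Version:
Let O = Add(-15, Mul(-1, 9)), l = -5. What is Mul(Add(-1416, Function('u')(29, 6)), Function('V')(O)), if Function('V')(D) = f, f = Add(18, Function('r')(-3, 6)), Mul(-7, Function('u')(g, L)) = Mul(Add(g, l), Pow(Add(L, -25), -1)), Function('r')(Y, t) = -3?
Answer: Rational(-2824560, 133) ≈ -21237.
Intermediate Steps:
Function('u')(g, L) = Mul(Rational(-1, 7), Pow(Add(-25, L), -1), Add(-5, g)) (Function('u')(g, L) = Mul(Rational(-1, 7), Mul(Add(g, -5), Pow(Add(L, -25), -1))) = Mul(Rational(-1, 7), Mul(Add(-5, g), Pow(Add(-25, L), -1))) = Mul(Rational(-1, 7), Mul(Pow(Add(-25, L), -1), Add(-5, g))) = Mul(Rational(-1, 7), Pow(Add(-25, L), -1), Add(-5, g)))
f = 15 (f = Add(18, -3) = 15)
O = -24 (O = Add(-15, -9) = -24)
Function('V')(D) = 15
Mul(Add(-1416, Function('u')(29, 6)), Function('V')(O)) = Mul(Add(-1416, Mul(Rational(1, 7), Pow(Add(-25, 6), -1), Add(5, Mul(-1, 29)))), 15) = Mul(Add(-1416, Mul(Rational(1, 7), Pow(-19, -1), Add(5, -29))), 15) = Mul(Add(-1416, Mul(Rational(1, 7), Rational(-1, 19), -24)), 15) = Mul(Add(-1416, Rational(24, 133)), 15) = Mul(Rational(-188304, 133), 15) = Rational(-2824560, 133)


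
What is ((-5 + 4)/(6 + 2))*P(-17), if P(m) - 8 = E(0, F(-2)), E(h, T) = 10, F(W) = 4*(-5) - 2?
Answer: -9/4 ≈ -2.2500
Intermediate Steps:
F(W) = -22 (F(W) = -20 - 2 = -22)
P(m) = 18 (P(m) = 8 + 10 = 18)
((-5 + 4)/(6 + 2))*P(-17) = ((-5 + 4)/(6 + 2))*18 = -1/8*18 = -1*⅛*18 = -⅛*18 = -9/4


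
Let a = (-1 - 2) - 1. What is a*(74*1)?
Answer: -296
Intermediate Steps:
a = -4 (a = -3 - 1 = -4)
a*(74*1) = -296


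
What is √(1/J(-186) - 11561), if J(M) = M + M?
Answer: I*√399964449/186 ≈ 107.52*I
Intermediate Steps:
J(M) = 2*M
√(1/J(-186) - 11561) = √(1/(2*(-186)) - 11561) = √(1/(-372) - 11561) = √(-1/372 - 11561) = √(-4300693/372) = I*√399964449/186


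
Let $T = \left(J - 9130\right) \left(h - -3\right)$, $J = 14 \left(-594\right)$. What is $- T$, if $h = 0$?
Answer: $52338$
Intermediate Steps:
$J = -8316$
$T = -52338$ ($T = \left(-8316 - 9130\right) \left(0 - -3\right) = - 17446 \left(0 + 3\right) = \left(-17446\right) 3 = -52338$)
$- T = \left(-1\right) \left(-52338\right) = 52338$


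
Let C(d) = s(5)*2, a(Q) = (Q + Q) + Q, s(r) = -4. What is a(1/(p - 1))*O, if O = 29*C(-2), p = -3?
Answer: 174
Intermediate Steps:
a(Q) = 3*Q (a(Q) = 2*Q + Q = 3*Q)
C(d) = -8 (C(d) = -4*2 = -8)
O = -232 (O = 29*(-8) = -232)
a(1/(p - 1))*O = (3/(-3 - 1))*(-232) = (3/(-4))*(-232) = (3*(-¼))*(-232) = -¾*(-232) = 174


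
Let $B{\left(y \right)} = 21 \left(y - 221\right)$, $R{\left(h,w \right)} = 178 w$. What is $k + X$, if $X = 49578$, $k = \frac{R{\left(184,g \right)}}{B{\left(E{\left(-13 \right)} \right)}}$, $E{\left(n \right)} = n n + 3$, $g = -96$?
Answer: $\frac{17010950}{343} \approx 49595.0$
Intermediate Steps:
$E{\left(n \right)} = 3 + n^{2}$ ($E{\left(n \right)} = n^{2} + 3 = 3 + n^{2}$)
$B{\left(y \right)} = -4641 + 21 y$ ($B{\left(y \right)} = 21 \left(-221 + y\right) = -4641 + 21 y$)
$k = \frac{5696}{343}$ ($k = \frac{178 \left(-96\right)}{-4641 + 21 \left(3 + \left(-13\right)^{2}\right)} = - \frac{17088}{-4641 + 21 \left(3 + 169\right)} = - \frac{17088}{-4641 + 21 \cdot 172} = - \frac{17088}{-4641 + 3612} = - \frac{17088}{-1029} = \left(-17088\right) \left(- \frac{1}{1029}\right) = \frac{5696}{343} \approx 16.606$)
$k + X = \frac{5696}{343} + 49578 = \frac{17010950}{343}$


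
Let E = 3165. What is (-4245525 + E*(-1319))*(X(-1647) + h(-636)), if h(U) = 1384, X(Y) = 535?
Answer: -16158287040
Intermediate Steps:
(-4245525 + E*(-1319))*(X(-1647) + h(-636)) = (-4245525 + 3165*(-1319))*(535 + 1384) = (-4245525 - 4174635)*1919 = -8420160*1919 = -16158287040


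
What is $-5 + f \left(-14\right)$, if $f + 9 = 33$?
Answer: $-341$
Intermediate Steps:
$f = 24$ ($f = -9 + 33 = 24$)
$-5 + f \left(-14\right) = -5 + 24 \left(-14\right) = -5 - 336 = -341$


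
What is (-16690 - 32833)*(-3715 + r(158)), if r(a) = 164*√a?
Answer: 183977945 - 8121772*√158 ≈ 8.1889e+7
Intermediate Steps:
(-16690 - 32833)*(-3715 + r(158)) = (-16690 - 32833)*(-3715 + 164*√158) = -49523*(-3715 + 164*√158) = 183977945 - 8121772*√158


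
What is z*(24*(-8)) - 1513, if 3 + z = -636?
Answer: 121175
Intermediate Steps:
z = -639 (z = -3 - 636 = -639)
z*(24*(-8)) - 1513 = -15336*(-8) - 1513 = -639*(-192) - 1513 = 122688 - 1513 = 121175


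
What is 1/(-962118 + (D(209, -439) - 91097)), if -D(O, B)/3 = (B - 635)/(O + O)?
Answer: -209/220120324 ≈ -9.4948e-7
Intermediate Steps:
D(O, B) = -3*(-635 + B)/(2*O) (D(O, B) = -3*(B - 635)/(O + O) = -3*(-635 + B)/(2*O))
1/(-962118 + (D(209, -439) - 91097)) = 1/(-962118 + ((3/2)*(635 - 1*(-439))/209 - 91097)) = 1/(-962118 + ((3/2)*(1/209)*(635 + 439) - 91097)) = 1/(-962118 + ((3/2)*(1/209)*1074 - 91097)) = 1/(-962118 + (1611/209 - 91097)) = 1/(-962118 - 19037662/209) = 1/(-220120324/209) = -209/220120324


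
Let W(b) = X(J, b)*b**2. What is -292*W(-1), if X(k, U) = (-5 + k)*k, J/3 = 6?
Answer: -68328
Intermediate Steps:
J = 18 (J = 3*6 = 18)
X(k, U) = k*(-5 + k)
W(b) = 234*b**2 (W(b) = (18*(-5 + 18))*b**2 = (18*13)*b**2 = 234*b**2)
-292*W(-1) = -68328*(-1)**2 = -68328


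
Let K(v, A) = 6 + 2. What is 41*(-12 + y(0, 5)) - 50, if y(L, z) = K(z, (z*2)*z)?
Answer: -214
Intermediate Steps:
K(v, A) = 8
y(L, z) = 8
41*(-12 + y(0, 5)) - 50 = 41*(-12 + 8) - 50 = 41*(-4) - 50 = -164 - 50 = -214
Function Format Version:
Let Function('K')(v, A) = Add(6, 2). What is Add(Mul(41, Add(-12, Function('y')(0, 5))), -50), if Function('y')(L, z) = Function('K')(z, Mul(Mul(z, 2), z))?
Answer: -214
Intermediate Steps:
Function('K')(v, A) = 8
Function('y')(L, z) = 8
Add(Mul(41, Add(-12, Function('y')(0, 5))), -50) = Add(Mul(41, Add(-12, 8)), -50) = Add(Mul(41, -4), -50) = Add(-164, -50) = -214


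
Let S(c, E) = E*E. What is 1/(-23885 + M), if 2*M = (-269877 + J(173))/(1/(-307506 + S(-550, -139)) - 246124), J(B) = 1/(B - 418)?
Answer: -3475533002109/83011200280015144 ≈ -4.1868e-5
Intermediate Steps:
S(c, E) = E**2
J(B) = 1/(-418 + B)
M = 1905475358321/3475533002109 (M = ((-269877 + 1/(-418 + 173))/(1/(-307506 + (-139)**2) - 246124))/2 = ((-269877 + 1/(-245))/(1/(-307506 + 19321) - 246124))/2 = ((-269877 - 1/245)/(1/(-288185) - 246124))/2 = (-66119866/(245*(-1/288185 - 246124)))/2 = (-66119866/(245*(-70929244941/288185)))/2 = (-66119866/245*(-288185/70929244941))/2 = (1/2)*(3810950716642/3475533002109) = 1905475358321/3475533002109 ≈ 0.54825)
1/(-23885 + M) = 1/(-23885 + 1905475358321/3475533002109) = 1/(-83011200280015144/3475533002109) = -3475533002109/83011200280015144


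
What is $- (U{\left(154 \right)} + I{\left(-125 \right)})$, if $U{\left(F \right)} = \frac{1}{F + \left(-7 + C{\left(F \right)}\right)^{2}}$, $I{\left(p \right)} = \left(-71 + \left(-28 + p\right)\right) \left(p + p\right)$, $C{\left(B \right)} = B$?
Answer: $- \frac{1218728001}{21763} \approx -56000.0$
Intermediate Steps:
$I{\left(p \right)} = 2 p \left(-99 + p\right)$ ($I{\left(p \right)} = \left(-99 + p\right) 2 p = 2 p \left(-99 + p\right)$)
$U{\left(F \right)} = \frac{1}{F + \left(-7 + F\right)^{2}}$
$- (U{\left(154 \right)} + I{\left(-125 \right)}) = - (\frac{1}{154 + \left(-7 + 154\right)^{2}} + 2 \left(-125\right) \left(-99 - 125\right)) = - (\frac{1}{154 + 147^{2}} + 2 \left(-125\right) \left(-224\right)) = - (\frac{1}{154 + 21609} + 56000) = - (\frac{1}{21763} + 56000) = \left(-1\right) \frac{1218728001}{21763} = - \frac{1218728001}{21763}$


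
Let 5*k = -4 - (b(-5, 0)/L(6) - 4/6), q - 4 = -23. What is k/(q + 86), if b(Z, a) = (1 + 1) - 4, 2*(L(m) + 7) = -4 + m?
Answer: -11/1005 ≈ -0.010945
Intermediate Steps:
q = -19 (q = 4 - 23 = -19)
L(m) = -9 + m/2 (L(m) = -7 + (-4 + m)/2 = -7 + (-2 + m/2) = -9 + m/2)
b(Z, a) = -2 (b(Z, a) = 2 - 4 = -2)
k = -11/15 (k = (-4 - (-2/(-9 + (½)*6) - 4/6))/5 = (-4 - (-2/(-9 + 3) - 4*⅙))/5 = (-4 - (-2/(-6) - ⅔))/5 = (-4 - (-2*(-⅙) - ⅔))/5 = (-4 - (⅓ - ⅔))/5 = (-4 - 1*(-⅓))/5 = (-4 + ⅓)/5 = (⅕)*(-11/3) = -11/15 ≈ -0.73333)
k/(q + 86) = -11/15/(-19 + 86) = -11/15/67 = (1/67)*(-11/15) = -11/1005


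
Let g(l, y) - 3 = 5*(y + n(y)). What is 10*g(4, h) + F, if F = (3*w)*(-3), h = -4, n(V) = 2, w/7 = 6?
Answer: -448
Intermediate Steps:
w = 42 (w = 7*6 = 42)
F = -378 (F = (3*42)*(-3) = 126*(-3) = -378)
g(l, y) = 13 + 5*y (g(l, y) = 3 + 5*(y + 2) = 3 + 5*(2 + y) = 3 + (10 + 5*y) = 13 + 5*y)
10*g(4, h) + F = 10*(13 + 5*(-4)) - 378 = 10*(13 - 20) - 378 = 10*(-7) - 378 = -70 - 378 = -448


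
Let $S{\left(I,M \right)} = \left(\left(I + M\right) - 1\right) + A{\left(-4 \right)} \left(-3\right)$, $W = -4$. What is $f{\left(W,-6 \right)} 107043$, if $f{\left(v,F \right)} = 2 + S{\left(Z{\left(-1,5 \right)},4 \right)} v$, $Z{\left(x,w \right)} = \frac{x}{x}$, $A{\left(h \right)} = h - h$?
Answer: $-1498602$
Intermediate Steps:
$A{\left(h \right)} = 0$
$Z{\left(x,w \right)} = 1$
$S{\left(I,M \right)} = -1 + I + M$ ($S{\left(I,M \right)} = \left(\left(I + M\right) - 1\right) + 0 \left(-3\right) = \left(-1 + I + M\right) + 0 = -1 + I + M$)
$f{\left(v,F \right)} = 2 + 4 v$ ($f{\left(v,F \right)} = 2 + \left(-1 + 1 + 4\right) v = 2 + 4 v$)
$f{\left(W,-6 \right)} 107043 = \left(2 + 4 \left(-4\right)\right) 107043 = \left(2 - 16\right) 107043 = \left(-14\right) 107043 = -1498602$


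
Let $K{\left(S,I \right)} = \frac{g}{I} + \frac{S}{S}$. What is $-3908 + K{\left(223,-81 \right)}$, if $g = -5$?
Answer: $- \frac{316462}{81} \approx -3906.9$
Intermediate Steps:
$K{\left(S,I \right)} = 1 - \frac{5}{I}$ ($K{\left(S,I \right)} = - \frac{5}{I} + \frac{S}{S} = - \frac{5}{I} + 1 = 1 - \frac{5}{I}$)
$-3908 + K{\left(223,-81 \right)} = -3908 + \frac{-5 - 81}{-81} = -3908 - - \frac{86}{81} = -3908 + \frac{86}{81} = - \frac{316462}{81}$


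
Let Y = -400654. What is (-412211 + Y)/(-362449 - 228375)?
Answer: 812865/590824 ≈ 1.3758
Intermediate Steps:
(-412211 + Y)/(-362449 - 228375) = (-412211 - 400654)/(-362449 - 228375) = -812865/(-590824) = -812865*(-1/590824) = 812865/590824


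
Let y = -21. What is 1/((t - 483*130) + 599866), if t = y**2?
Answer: 1/537517 ≈ 1.8604e-6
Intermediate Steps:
t = 441 (t = (-21)**2 = 441)
1/((t - 483*130) + 599866) = 1/((441 - 483*130) + 599866) = 1/((441 - 62790) + 599866) = 1/(-62349 + 599866) = 1/537517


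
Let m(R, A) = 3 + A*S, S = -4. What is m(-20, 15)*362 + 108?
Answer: -20526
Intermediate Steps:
m(R, A) = 3 - 4*A (m(R, A) = 3 + A*(-4) = 3 - 4*A)
m(-20, 15)*362 + 108 = (3 - 4*15)*362 + 108 = (3 - 60)*362 + 108 = -57*362 + 108 = -20634 + 108 = -20526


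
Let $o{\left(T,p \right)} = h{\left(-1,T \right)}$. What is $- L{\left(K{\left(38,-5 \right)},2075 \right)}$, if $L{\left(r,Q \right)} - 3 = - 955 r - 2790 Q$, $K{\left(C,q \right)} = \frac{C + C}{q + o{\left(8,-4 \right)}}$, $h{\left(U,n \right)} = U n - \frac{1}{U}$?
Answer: $\frac{17349596}{3} \approx 5.7832 \cdot 10^{6}$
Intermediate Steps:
$h{\left(U,n \right)} = - \frac{1}{U} + U n$
$o{\left(T,p \right)} = 1 - T$ ($o{\left(T,p \right)} = - \frac{1}{-1} - T = \left(-1\right) \left(-1\right) - T = 1 - T$)
$K{\left(C,q \right)} = \frac{2 C}{-7 + q}$ ($K{\left(C,q \right)} = \frac{C + C}{q + \left(1 - 8\right)} = \frac{2 C}{q + \left(1 - 8\right)} = \frac{2 C}{q - 7} = \frac{2 C}{-7 + q}$)
$L{\left(r,Q \right)} = 3 - 2790 Q - 955 r$ ($L{\left(r,Q \right)} = 3 - \left(955 r + 2790 Q\right) = 3 - 2790 Q - 955 r$)
$- L{\left(K{\left(38,-5 \right)},2075 \right)} = - (3 - 5789250 - 955 \cdot 2 \cdot 38 \frac{1}{-7 - 5}) = - (3 - 5789250 - 955 \cdot 2 \cdot 38 \frac{1}{-12}) = - (3 - 5789250 - 955 \cdot 2 \cdot 38 \left(- \frac{1}{12}\right)) = - (3 - 5789250 - - \frac{18145}{3}) = - (3 - 5789250 + \frac{18145}{3}) = \left(-1\right) \left(- \frac{17349596}{3}\right) = \frac{17349596}{3}$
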